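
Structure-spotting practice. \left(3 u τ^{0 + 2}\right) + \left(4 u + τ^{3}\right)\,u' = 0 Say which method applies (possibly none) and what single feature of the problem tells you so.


Method: the exact-equation method — because the two cross partials coincide, the form is conservative as written — recover its potential in (τ, u).


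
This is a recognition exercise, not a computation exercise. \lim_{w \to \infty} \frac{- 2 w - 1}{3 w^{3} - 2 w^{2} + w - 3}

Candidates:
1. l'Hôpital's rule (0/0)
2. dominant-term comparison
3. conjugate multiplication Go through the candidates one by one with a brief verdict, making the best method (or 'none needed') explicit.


Technique: dominant-term comparison — divide by the highest power of w present: lower-order terms vanish and the dominant ratio remains.
- l'Hôpital's rule (0/0) — as a single quotient the expression runs to ∞/∞ at the limit point — an at-infinity form of the rule would apply, though the leading-growth comparison is the direct reading.
- dominant-term comparison — a fit — the right tool for this form.
- conjugate multiplication — multiplying by a conjugate would not remove any indeterminacy here.


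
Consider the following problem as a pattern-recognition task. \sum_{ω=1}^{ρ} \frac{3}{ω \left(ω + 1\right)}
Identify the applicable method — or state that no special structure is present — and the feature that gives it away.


Technique: telescoping — \frac{3}{ω \left(ω + 1\right)} is a collapsed telescope: expand it into simple fractions to see the cancellation.


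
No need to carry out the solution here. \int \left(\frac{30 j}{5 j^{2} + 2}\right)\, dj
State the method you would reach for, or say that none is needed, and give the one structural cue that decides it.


Technique: u-substitution — differentiating the inner expression 5 j^{2} + 2 produces the factor 30 j up to a constant multiple, so substituting u = 5 j^{2} + 2 reduces everything to a one-variable integral in u.


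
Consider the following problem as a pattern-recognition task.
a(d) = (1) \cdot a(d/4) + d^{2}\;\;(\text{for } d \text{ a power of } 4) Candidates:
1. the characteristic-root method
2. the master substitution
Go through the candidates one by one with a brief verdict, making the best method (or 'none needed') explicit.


Verdict: the master substitution — the argument shrinks by the factor 4, so measure the index on a logarithmic scale and the recursion becomes a shift.
- the characteristic-root method — a divided-index call is not the fixed-shift linear shape that characteristic roots solve.
- the master substitution — a fit — the right tool for this form.


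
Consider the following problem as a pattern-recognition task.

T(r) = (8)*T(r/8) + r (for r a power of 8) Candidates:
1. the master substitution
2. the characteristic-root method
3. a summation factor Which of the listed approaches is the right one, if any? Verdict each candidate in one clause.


Verdict: the master substitution — the index is divided (r/8), not shifted — substitute r = 8^m to straighten it into a shift recurrence.
- the master substitution — a fit — the right tool for this form.
- the characteristic-root method — a divided-index call is not the fixed-shift linear shape that characteristic roots solve.
- a summation factor: a divided-index call is outside the fixed-shift first-order family a summation factor normalizes.


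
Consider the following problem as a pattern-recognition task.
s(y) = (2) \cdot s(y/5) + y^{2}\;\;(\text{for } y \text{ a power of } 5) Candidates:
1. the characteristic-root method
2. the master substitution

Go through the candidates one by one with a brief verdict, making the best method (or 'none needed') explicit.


Technique: the master substitution — treat m = log base 5 of y as the new clock: one recursion step advances m by one while y scales by 5.
- the characteristic-root method: the recursion divides its index rather than shifting it — outside the constant-shift family the root method covers.
- the master substitution — yes, a natural case for it.


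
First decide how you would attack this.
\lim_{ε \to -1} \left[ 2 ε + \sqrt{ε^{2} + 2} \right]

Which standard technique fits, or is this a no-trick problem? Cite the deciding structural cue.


Method: no special technique — the expression is continuous at the evaluation point — substitute directly; no indeterminate form appears.


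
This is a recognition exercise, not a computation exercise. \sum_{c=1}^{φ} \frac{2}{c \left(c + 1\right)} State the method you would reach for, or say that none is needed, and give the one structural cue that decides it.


Best approach: telescoping — one partial-fraction pass turns \frac{2}{c \left(c + 1\right)} into a shifted difference, and shifted differences telescope.


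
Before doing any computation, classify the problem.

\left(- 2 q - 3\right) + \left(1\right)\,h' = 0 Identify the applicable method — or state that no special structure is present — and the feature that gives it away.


Technique: no special technique — solved for the derivative, h never appears on the right — this is a direct integration in q, not a differential-equations problem at heart.


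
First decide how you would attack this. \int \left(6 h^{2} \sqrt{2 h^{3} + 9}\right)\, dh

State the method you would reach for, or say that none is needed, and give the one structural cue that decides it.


Diagnosis: u-substitution — set u = 2 h^{3} + 9: a constant multiple of its derivative, namely 6 h^{2}, is present as a factor once the integrand is collected, so the du is sitting there waiting.


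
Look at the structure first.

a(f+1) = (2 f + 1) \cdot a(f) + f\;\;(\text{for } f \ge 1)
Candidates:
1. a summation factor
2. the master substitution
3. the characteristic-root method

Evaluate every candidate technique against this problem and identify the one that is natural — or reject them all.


Best approach: a summation factor — first-order linear but the coefficient 2 f + 1 moves with the index — divide by the cumulative product and telescope.
- a summation factor: a fit — the right tool for this form.
- the master substitution — this is shift-type recursion, outside the divide-and-conquer template.
- the characteristic-root method — an index-dependent weight blocks the pure exponential ansatz.


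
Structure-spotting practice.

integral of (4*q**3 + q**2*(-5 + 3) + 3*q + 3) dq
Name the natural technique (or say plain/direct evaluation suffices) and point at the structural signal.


Technique: no special technique — the integrand is a sum of constant multiples of powers of q — integrate term by term.


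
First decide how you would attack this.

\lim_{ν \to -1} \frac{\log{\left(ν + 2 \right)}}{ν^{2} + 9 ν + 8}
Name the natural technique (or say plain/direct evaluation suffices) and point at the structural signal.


Diagnosis: l'Hôpital's rule (0/0) — both numerator and denominator vanish at -1: the genuine 0/0 indeterminate that l'Hôpital exists for. The standard small-argument limits would also carry it; the rule is the systematic route.


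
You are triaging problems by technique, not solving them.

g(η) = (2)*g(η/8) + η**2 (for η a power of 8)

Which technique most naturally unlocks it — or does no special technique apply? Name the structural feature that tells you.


Technique: the master substitution — the call at η/8 makes this multiplicative recursion; the master-style substitution converts it to additive.


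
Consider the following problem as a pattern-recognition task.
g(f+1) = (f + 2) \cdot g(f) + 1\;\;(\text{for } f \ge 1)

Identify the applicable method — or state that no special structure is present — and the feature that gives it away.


Best approach: a summation factor — first-order, linear, moving coefficient f + 2: the discrete analogue of an integrating factor handles it.


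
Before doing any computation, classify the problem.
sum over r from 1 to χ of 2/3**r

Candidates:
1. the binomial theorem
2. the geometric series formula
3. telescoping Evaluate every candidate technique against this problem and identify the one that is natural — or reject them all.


Verdict: the geometric series formula — consecutive terms stand in a fixed index-free ratio — the geometric sum formula closes it.
- the binomial theorem: the terms lack the binomial-coefficient-weighted complementary-power pattern of an expansion.
- the geometric series formula — yes, a natural case for it.
- telescoping: the summand is not presented as a shifted difference — a telescoping rewrite may exist, but the displayed structure does not offer one.


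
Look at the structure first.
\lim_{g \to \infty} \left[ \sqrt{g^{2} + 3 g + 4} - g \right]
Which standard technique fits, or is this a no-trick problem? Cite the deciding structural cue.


Verdict: conjugate multiplication — both pieces blow up but their difference is finite; the conjugate trick rationalizes \sqrt{g^{2} + 3 g + 4} - g.


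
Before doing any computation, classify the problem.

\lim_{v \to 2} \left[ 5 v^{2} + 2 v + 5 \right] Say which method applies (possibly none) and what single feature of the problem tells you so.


Technique: no special technique — the function is continuous at 2; evaluation is itself the limit, no machinery required.


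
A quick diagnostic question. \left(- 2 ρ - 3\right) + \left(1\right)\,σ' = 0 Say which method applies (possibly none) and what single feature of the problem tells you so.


Best approach: no special technique — the slope is a function of ρ alone, so integrate both sides directly.


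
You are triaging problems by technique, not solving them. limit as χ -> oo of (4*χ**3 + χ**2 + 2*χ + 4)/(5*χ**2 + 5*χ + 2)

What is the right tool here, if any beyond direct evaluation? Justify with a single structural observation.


Best approach: dominant-term comparison — divide by the highest power of χ present: lower-order terms vanish and the dominant ratio remains. l'Hôpital's at-infinity variant applies to the expression viewed as a single quotient; the leading-term comparison is the direct route.


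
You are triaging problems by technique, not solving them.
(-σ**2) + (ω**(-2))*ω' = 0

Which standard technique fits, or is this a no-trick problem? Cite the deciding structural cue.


Best approach: separation of variables — separating collects all ω-dependence with the derivative and leaves all σ-dependence opposite: variables separate. An exactness check succeeds on this form as well — separation and the potential function arrive at the same answer, separation more directly.


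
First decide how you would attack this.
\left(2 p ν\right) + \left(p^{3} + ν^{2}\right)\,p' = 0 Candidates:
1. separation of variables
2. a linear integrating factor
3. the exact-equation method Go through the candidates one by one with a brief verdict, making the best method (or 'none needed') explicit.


Method: the exact-equation method — equality of cross partials is the green light — assemble the potential function term by term.
- separation of variables: the two dependences are entangled, not a clean product of one-variable pieces.
- a linear integrating factor — a nonlinear term in the unknown puts this outside the integrating-factor template.
- the exact-equation method — applicable, and directly so.


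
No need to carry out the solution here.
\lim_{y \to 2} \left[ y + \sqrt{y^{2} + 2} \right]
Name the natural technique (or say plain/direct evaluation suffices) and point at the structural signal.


Best approach: no special technique — the expression is continuous at the evaluation point — substitute directly; no indeterminate form appears.


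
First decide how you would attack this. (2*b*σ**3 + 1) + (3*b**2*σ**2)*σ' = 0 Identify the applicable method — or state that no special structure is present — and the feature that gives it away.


Best approach: the exact-equation method — d/dσ of 2*b*σ**3 + 1 equals d/db of 3*b**2*σ**2: the form is a total differential of one potential — integrate it exactly.


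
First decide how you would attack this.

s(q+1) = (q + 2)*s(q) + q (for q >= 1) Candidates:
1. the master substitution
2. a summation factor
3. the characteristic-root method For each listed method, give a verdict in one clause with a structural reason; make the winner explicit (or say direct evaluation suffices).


Technique: a summation factor — an index-dependent multiplier q + 2 rules out characteristic roots; a summation factor converts it to a pure difference.
- the master substitution: there is no divide-the-index recursive argument.
- a summation factor — yes — fits the structure here.
- the characteristic-root method: the coefficients vary with the index, breaking the constant-coefficient structure the method needs.


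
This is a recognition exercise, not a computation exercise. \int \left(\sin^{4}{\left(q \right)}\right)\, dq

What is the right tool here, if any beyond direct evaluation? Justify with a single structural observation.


Best approach: a trigonometric identity — reduce \sin^{4}{\left(q \right)} with the power-reduction formula and the integral becomes first-degree trigonometry.


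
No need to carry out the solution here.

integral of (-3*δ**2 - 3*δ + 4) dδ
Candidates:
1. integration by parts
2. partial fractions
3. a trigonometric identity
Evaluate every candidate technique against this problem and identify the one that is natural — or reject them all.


Verdict: no special technique — a term-by-term power-rule job in δ; no substitution or rearrangement earns its keep here.
- integration by parts: splitting off a factor buys nothing — the integrand integrates directly without parts.
- partial fractions — there is no rational-function structure to decompose.
- a trigonometric identity: there is no trigonometric structure at all — the integrand carries no sine or cosine to rewrite.


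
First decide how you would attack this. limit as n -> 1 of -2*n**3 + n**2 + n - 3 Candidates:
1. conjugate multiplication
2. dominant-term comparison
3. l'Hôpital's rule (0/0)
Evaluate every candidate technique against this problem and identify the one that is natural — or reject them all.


Best approach: no special technique — the expression is continuous at the evaluation point — substitute directly; no indeterminate form appears.
- conjugate multiplication: no divergent radical difference is present for a conjugate pair to cancel.
- dominant-term comparison: no ranking of term growth rates resolves the limit here.
- l'Hôpital's rule (0/0): evaluation at the point is determinate, so the rule has nothing to repair.


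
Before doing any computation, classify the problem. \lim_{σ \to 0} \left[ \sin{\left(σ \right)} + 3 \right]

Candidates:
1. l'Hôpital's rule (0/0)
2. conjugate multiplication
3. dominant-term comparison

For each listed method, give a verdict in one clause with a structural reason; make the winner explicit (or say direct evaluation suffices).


Verdict: no special technique — nothing blocks direct substitution at 0: plug in and finish.
- l'Hôpital's rule (0/0): substituting the point produces a determinate value, not a 0 over 0 clash.
- conjugate multiplication — rationalization has no target — no divergent radical difference appears.
- dominant-term comparison: no ranking of term growth rates resolves the limit here.


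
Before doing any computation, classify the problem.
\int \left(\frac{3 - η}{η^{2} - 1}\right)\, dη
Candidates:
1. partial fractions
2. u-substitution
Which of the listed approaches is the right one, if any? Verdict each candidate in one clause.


Verdict: partial fractions — rational integrand, reducible denominator η^{2} - 1: decompose first, integrate second.
- partial fractions: a fit — the right tool for this form.
- u-substitution: no subexpression of the integrand pairs with its own derivative as a factor — individual terms may offer their own substitutions, but any change of variable covering the whole integral would have to be constructed from outside the expression.


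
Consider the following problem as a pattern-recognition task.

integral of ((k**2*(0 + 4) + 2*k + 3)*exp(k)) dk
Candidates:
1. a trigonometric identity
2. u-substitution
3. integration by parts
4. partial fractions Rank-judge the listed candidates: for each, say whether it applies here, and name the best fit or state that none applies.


Technique: integration by parts — (k**2*(0 + 4) + 2*k + 3) dies after finitely many derivatives while exp(k) cycles under integration — the tabular/parts setup.
- a trigonometric identity: with no trigonometric functions present, identity rewriting has no target.
- u-substitution: no subexpression of the integrand serves as a whole-integral substitution inner — individual terms may offer their own, but none carries its derivative as a factor of the full integrand; a working change of variable would have to be constructed from outside the expression.
- integration by parts: applicable, and directly so.
- partial fractions — the expression is not a ratio of polynomials that decomposes further.


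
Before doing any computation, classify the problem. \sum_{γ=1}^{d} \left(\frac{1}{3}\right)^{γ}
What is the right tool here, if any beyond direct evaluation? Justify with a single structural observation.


Diagnosis: the geometric series formula — each summand is the previous one scaled by \frac{1}{3}; that constant multiplier is itself the geometric structure.


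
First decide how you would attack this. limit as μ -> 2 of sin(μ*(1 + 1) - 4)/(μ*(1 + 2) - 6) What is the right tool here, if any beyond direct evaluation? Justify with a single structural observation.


Best approach: l'Hôpital's rule (0/0) — both numerator and denominator vanish at 2: the genuine 0/0 indeterminate that l'Hôpital exists for. One could equally expand both pieces locally and compare leading terms; the rule does that in one stroke.


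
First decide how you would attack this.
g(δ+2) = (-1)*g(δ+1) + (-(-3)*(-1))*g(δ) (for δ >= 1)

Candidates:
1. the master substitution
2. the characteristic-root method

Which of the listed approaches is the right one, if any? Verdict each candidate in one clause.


Verdict: the characteristic-root method — shift-invariance with fixed coefficients calls for exponential trials; the characteristic polynomial finds every r^δ.
- the master substitution — this is shift-type recursion, outside the divide-and-conquer template.
- the characteristic-root method — yes, a natural case for it.


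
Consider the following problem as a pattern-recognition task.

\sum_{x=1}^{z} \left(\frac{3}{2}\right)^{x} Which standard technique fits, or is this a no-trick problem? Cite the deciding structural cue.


Verdict: the geometric series formula — term-over-term division gives \frac{3}{2} every time — index-free ratio, geometric sum formula applies.


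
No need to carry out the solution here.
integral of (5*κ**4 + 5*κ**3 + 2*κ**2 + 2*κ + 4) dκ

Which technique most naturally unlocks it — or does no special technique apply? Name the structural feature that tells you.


Method: no special technique — a term-by-term power-rule job in κ; no substitution or rearrangement earns its keep here.


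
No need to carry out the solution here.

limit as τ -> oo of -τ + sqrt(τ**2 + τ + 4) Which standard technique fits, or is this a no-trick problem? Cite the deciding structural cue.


Method: conjugate multiplication — this difference gives up after one conjugate multiplication — the radical structure cancels against its conjugate.


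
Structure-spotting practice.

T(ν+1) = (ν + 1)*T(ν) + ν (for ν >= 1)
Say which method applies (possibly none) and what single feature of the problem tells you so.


Technique: a summation factor — the coefficient ν + 1 drifts with the index, so no fixed root exists; normalizing by the cumulative product telescopes it.


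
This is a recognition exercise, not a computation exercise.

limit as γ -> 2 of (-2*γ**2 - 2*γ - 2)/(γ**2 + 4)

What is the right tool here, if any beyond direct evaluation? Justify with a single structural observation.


Technique: no special technique — the expression is continuous at 2 — substitute and evaluate; no indeterminate form appears.


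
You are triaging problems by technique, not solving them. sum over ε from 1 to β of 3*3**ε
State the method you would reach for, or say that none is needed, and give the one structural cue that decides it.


Technique: the geometric series formula — consecutive terms stand in a fixed index-free ratio — the geometric sum formula closes it.


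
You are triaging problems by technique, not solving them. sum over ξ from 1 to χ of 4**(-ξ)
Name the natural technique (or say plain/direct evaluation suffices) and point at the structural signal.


Best approach: the geometric series formula — consecutive terms stand in a fixed index-free ratio — the geometric sum formula closes it.


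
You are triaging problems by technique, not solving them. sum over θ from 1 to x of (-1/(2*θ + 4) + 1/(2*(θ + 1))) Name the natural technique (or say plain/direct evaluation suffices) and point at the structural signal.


Diagnosis: telescoping — the summand is built as 1/(2*(θ + 1)) minus its own successor — adjacent terms annihilate down the line.


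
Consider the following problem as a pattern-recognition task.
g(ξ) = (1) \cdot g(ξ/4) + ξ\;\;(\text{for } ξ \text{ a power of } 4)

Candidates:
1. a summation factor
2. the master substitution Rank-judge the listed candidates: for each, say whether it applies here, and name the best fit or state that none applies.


Technique: the master substitution — the argument shrinks by the factor 4, so measure the index on a logarithmic scale and the recursion becomes a shift.
- a summation factor: the recursion divides its index rather than shifting it — there is no previous-term chain for a summation factor to telescope.
- the master substitution: a fit — the right tool for this form.


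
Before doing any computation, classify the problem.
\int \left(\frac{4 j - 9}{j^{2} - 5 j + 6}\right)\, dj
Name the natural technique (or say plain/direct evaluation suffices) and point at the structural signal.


Technique: partial fractions — each factor of j^{2} - 5 j + 6 owns one elementary piece of the integrand — separate them and integrate piecewise.


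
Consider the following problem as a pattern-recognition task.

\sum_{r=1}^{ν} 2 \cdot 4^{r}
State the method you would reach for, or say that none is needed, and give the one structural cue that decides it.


Method: the geometric series formula — each summand is the previous one scaled by 4; that constant multiplier is itself the geometric structure.


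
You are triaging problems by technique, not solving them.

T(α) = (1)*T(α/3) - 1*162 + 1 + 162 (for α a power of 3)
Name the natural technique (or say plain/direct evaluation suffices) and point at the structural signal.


Best approach: the master substitution — the argument shrinks by the factor 3, so measure the index on a logarithmic scale and the recursion becomes a shift.


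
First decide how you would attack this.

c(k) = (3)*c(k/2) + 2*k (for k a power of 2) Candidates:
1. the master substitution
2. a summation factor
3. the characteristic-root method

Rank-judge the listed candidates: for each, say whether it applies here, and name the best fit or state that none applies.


Best approach: the master substitution — the argument k/2 divides the index by 2; the standard k = 2^m substitution converts it to a constant-shift recurrence.
- the master substitution: yes, a natural case for it.
- a summation factor — the recursion divides its index rather than shifting it — there is no previous-term chain for a summation factor to telescope.
- the characteristic-root method: the recursion divides its index rather than shifting it — outside the constant-shift family the root method covers.


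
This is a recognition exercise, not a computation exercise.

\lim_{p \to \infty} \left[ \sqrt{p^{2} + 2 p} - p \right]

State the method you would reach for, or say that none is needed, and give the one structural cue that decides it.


Verdict: conjugate multiplication — infinity minus infinity with a radical in play — multiply by the conjugate so the divergences of \sqrt{p^{2} + 2 p} and p annihilate.


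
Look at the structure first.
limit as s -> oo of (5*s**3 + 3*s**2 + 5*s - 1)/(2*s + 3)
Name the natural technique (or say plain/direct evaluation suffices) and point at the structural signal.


Technique: dominant-term comparison — divide through by the highest power of s; every lower-order term dies and the dominant terms decide the limit. Differentiating the expression as a single quotient would eventually settle it as well; matching dominant growth settles it immediately.


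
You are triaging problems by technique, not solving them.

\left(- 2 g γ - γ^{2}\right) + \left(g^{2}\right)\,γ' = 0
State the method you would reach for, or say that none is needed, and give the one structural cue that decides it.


Verdict: the homogeneous substitution — the slope's numerator and denominator have matching total degree, so it depends only on γ/g and the ratio substitution collapses it. A Bernoulli rewrite works here as the equation stands — the homogeneous substitution is the more immediate reading.


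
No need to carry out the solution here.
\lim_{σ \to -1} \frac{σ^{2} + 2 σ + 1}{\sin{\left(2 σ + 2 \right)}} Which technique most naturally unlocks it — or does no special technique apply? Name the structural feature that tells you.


Diagnosis: l'Hôpital's rule (0/0) — numerator and denominator both vanish at -1 — a genuine 0/0 form, which is exactly when l'Hôpital applies. Expanding numerator and denominator to first order gives the same value — the rule automates exactly that.


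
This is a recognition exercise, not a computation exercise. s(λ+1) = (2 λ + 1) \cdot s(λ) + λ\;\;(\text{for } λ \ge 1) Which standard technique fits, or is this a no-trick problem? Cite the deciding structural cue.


Diagnosis: a summation factor — the coefficient 2 λ + 1 drifts with the index, so no fixed root exists; normalizing by the cumulative product telescopes it.


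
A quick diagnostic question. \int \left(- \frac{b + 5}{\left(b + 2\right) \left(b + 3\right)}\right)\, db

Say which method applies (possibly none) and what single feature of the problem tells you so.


Best approach: partial fractions — a proper rational integrand whose denominator splits into simpler factors — decompose into partial fractions first.


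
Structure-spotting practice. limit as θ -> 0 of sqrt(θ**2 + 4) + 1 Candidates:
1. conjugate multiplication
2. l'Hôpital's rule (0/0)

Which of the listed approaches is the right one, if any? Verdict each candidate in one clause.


Method: no special technique — the expression is continuous at 0 — substitute and evaluate; no indeterminate form appears.
- conjugate multiplication — the conjugate move applies to radical differences, which this is not.
- l'Hôpital's rule (0/0) — substituting the point gives a finite value outright — there is no indeterminate clash to repair.


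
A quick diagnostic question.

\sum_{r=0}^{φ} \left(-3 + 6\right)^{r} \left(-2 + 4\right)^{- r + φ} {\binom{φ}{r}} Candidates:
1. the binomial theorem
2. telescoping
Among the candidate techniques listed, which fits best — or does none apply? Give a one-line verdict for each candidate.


Technique: the binomial theorem — binomial coefficients against complementary powers of (-3 + 6) and (-2 + 4): recognize the binomial expansion and resum.
- the binomial theorem: applicable, and directly so.
- telescoping: computed from the summand as displayed, the partial sums build up without the pairwise collapse telescoping exploits.


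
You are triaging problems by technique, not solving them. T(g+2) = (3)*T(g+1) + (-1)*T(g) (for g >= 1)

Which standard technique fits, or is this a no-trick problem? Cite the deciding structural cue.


Verdict: the characteristic-root method — try a geometric ansatz r^g: constant coefficients turn the recurrence into one polynomial equation in r.


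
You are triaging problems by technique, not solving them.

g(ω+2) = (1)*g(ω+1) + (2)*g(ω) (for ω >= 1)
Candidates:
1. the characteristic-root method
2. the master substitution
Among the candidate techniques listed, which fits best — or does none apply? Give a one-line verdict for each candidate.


Diagnosis: the characteristic-root method — fixed numeric weights on consecutive terms and no forcing term added: the root method in its home territory.
- the characteristic-root method: applies; the problem has the shape this method handles.
- the master substitution — with no divided-index recursive call, reindexing by powers of a base buys nothing.


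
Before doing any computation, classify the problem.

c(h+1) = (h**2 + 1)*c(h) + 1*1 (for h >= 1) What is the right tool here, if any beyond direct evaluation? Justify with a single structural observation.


Diagnosis: a summation factor — one step of memory with a weight h**2 + 1 that changes as the index grows — the summation-factor construction is built for this.


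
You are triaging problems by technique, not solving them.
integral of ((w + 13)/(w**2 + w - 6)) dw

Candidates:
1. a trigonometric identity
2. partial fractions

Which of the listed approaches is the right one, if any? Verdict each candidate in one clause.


Verdict: partial fractions — the integrand is a proper rational function and its denominator w**2 + w - 6 factors into distinct pieces, so it splits into simple fractions.
- a trigonometric identity: no sine or cosine appears, so there is nothing for a trigonometric identity to act on.
- partial fractions — applies; the problem has the shape this method handles.


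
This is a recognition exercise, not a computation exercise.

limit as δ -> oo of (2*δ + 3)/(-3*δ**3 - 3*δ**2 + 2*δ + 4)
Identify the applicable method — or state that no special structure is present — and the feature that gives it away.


Best approach: dominant-term comparison — at large δ only the top-degree terms survive; compare the leading terms and the limit falls out. Differentiating the expression as a single quotient would eventually settle it as well; matching dominant growth settles it immediately.


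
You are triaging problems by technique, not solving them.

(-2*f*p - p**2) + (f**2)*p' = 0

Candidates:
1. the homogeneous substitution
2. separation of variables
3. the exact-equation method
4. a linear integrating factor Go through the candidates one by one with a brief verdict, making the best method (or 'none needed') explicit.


Verdict: the homogeneous substitution — the slope's numerator and denominator share total degree; set v = p/f and the equation drops to separable form. A Bernoulli substitution is a fair alternative on this equation directly; the homogeneous reading takes it as given.
- the homogeneous substitution: applicable, and directly so.
- separation of variables — no division isolates the independent variable from the unknown.
- the exact-equation method — the mixed-partials test fails on this split — it is not an exact differential as presented.
- a linear integrating factor — the unknown enters nonlinearly (through a power, a denominator, or a transcendental function), which the linear integrating-factor recipe cannot absorb as-is — any repair would come from a preliminary substitution, not the factor.


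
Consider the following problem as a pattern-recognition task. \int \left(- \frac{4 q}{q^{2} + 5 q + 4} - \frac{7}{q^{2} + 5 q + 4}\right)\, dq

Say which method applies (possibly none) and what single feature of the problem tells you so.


Diagnosis: partial fractions — a proper rational integrand over the factorable q^{2} + 5 q + 4: partial fractions reduce it to elementary pieces.


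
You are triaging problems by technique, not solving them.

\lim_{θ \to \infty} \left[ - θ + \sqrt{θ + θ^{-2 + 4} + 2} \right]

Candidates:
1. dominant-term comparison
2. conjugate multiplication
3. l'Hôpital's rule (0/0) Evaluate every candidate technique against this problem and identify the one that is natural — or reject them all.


Method: conjugate multiplication — \sqrt{θ + θ^{-2 + 4} + 2} and θ both blow up, but their difference is tame once the conjugate rationalizes it.
- dominant-term comparison — this is not a rational comparison of growth rates at infinity.
- conjugate multiplication — applies; the problem has the shape this method handles.
- l'Hôpital's rule (0/0): substitution produces ∞ − ∞ rather than a vanishing quotient; the rule needs a 0/0 ratio to act on.


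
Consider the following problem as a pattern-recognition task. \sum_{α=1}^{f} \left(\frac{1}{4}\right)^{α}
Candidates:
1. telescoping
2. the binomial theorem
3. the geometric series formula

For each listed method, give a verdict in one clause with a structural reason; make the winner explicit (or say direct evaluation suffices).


Method: the geometric series formula — check a ratio of consecutive terms: it is \frac{1}{4}, independent of the index, so the geometric formula closes the sum.
- telescoping: as presented, consecutive terms share no shifted copy to cancel against — no rewrite is on display to change that.
- the binomial theorem — the summand does not match any term pattern of an expanded binomial power.
- the geometric series formula — applicable, and directly so.


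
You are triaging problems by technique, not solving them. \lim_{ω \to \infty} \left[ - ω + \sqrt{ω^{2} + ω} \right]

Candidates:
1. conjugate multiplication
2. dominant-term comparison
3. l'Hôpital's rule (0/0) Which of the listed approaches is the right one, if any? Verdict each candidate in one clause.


Technique: conjugate multiplication — divergence minus divergence hides a finite answer — expose it by pairing \sqrt{ω^{2} + ω} - ω with its conjugate.
- conjugate multiplication — yes — fits the structure here.
- dominant-term comparison: this is not a rational comparison of growth rates at infinity.
- l'Hôpital's rule (0/0) — the expression is a difference driving to ∞ − ∞, not a 0/0 quotient — there is no ratio for the rule to differentiate.


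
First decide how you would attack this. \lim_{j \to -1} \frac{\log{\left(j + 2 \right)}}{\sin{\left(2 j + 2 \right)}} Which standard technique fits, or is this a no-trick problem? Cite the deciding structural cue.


Technique: l'Hôpital's rule (0/0) — the 0/0 form at -1 is the signature situation for l'Hôpital's rule. Expanding numerator and denominator to first order gives the same value — the rule automates exactly that.


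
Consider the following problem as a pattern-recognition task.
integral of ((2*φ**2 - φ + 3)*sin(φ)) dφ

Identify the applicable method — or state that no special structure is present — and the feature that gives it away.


Method: integration by parts — 2*φ**2 - φ + 3 dies after finitely many derivatives while sin(φ) cycles under integration — the tabular/parts setup.


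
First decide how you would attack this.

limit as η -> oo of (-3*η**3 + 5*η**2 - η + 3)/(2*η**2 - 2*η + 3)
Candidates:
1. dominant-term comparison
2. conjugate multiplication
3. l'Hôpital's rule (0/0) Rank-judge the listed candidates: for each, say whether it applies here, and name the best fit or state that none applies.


Diagnosis: dominant-term comparison — at large η only the top-degree terms survive; compare the leading terms and the limit falls out.
- dominant-term comparison — applicable, and directly so.
- conjugate multiplication — multiplying by a conjugate would not remove any indeterminacy here.
- l'Hôpital's rule (0/0): no 0/0 form appears: written as one quotient, top and bottom both grow without bound, and the ratio is decided by their leading terms.


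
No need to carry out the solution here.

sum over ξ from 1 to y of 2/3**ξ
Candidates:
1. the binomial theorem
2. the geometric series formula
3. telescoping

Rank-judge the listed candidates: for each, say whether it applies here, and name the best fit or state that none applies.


Diagnosis: the geometric series formula — consecutive terms stand in a fixed index-free ratio — the geometric sum formula closes it.
- the binomial theorem — the terms lack the binomial-coefficient-weighted complementary-power pattern of an expansion.
- the geometric series formula — yes, a natural case for it.
- telescoping: the terms as presented offer no neighboring cancellation — a telescoping rewrite may exist, but the displayed structure does not hand one over.


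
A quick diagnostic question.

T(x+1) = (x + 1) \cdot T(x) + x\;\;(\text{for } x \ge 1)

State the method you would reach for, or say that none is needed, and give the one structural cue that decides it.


Method: a summation factor — an index-dependent multiplier x + 1 rules out characteristic roots; a summation factor converts it to a pure difference.


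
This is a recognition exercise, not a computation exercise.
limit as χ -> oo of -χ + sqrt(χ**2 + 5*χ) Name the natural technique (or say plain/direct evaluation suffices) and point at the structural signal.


Method: conjugate multiplication — divergence minus divergence hides a finite answer — expose it by pairing sqrt(χ**2 + 5*χ) - χ with its conjugate.


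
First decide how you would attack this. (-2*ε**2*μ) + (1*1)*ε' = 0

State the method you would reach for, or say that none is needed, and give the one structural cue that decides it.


Best approach: separation of variables — solved for the derivative, the right side factors as 2*μ times ε**2 — all μ-dependence separates from all ε-dependence.


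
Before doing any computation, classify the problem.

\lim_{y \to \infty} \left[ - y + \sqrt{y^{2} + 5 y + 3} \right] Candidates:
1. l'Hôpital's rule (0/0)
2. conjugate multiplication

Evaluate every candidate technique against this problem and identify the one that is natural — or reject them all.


Verdict: conjugate multiplication — turning the difference into a conjugate-rationalized ratio makes the limit readable.
- l'Hôpital's rule (0/0) — substitution produces ∞ − ∞ rather than a vanishing quotient; the rule needs a 0/0 ratio to act on.
- conjugate multiplication: applicable, and directly so.


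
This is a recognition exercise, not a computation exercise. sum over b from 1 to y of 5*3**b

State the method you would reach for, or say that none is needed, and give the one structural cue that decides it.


Technique: the geometric series formula — each summand is the previous one scaled by 3; that constant multiplier is itself the geometric structure.


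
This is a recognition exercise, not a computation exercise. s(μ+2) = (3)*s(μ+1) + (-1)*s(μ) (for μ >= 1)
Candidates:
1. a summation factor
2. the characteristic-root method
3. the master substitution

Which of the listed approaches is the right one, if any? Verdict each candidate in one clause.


Diagnosis: the characteristic-root method — the recurrence is linear and homogeneous with constant coefficients, so the ansatz r^μ turns it into a polynomial equation for r.
- a summation factor — the recurrence reaches back more than one step, outside the first-order family a summation factor normalizes.
- the characteristic-root method — applies; the problem has the shape this method handles.
- the master substitution: the recursion shifts the index rather than dividing it.


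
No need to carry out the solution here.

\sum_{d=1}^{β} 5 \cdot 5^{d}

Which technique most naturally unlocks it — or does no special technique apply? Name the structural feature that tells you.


Verdict: the geometric series formula — check a ratio of consecutive terms: it is 5, independent of the index, so the geometric formula closes the sum.
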